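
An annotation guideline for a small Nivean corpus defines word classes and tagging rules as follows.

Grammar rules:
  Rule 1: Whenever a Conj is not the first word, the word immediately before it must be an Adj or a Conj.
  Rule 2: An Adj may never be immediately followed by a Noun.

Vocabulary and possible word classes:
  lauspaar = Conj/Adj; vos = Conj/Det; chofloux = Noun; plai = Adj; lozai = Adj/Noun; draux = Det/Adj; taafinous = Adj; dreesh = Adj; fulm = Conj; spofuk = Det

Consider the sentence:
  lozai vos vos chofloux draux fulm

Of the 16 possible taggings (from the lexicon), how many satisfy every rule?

4

Candidates per position — 1:lozai {Adj,Noun}; 2:vos {Conj,Det}; 3:vos {Conj,Det}; 4:chofloux {Noun}; 5:draux {Det,Adj}; 6:fulm {Conj}.
There are 16 candidate sequences in total.
The sequences that satisfy every rule: Adj Conj Conj Noun Adj Conj; Adj Conj Det Noun Adj Conj; Adj Det Det Noun Adj Conj; Noun Det Det Noun Adj Conj.
Count = 4.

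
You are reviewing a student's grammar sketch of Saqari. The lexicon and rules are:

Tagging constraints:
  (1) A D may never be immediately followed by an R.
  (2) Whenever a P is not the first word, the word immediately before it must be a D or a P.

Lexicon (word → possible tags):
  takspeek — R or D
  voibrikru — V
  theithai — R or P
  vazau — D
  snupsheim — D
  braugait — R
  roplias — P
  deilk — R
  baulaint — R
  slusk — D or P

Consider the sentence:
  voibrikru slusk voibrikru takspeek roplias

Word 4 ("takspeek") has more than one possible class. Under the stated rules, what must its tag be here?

Candidates per position — 1:voibrikru {V}; 2:slusk {D,P}; 3:voibrikru {V}; 4:takspeek {R,D}; 5:roplias {P}.
At position 2, choosing P makes rule 2 impossible to satisfy; hence D.
At position 4, choosing R makes rule 2 impossible to satisfy; hence D.
The unique satisfying tagging is: V D V D P.
Checking: rule 1 holds; rule 2 holds.

D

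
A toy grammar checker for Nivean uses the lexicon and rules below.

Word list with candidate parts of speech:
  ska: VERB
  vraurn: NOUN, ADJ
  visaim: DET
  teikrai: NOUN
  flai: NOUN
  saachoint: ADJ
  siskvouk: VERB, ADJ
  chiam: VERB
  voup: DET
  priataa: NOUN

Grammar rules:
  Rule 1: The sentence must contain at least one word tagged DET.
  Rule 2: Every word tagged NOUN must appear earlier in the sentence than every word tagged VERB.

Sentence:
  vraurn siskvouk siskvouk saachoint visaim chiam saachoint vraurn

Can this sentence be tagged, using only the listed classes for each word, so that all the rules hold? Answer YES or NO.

Candidates per position — 1:vraurn {NOUN,ADJ}; 2:siskvouk {VERB,ADJ}; 3:siskvouk {VERB,ADJ}; 4:saachoint {ADJ}; 5:visaim {DET}; 6:chiam {VERB}; 7:saachoint {ADJ}; 8:vraurn {NOUN,ADJ}.
One satisfying assignment: ADJ ADJ ADJ ADJ DET VERB ADJ ADJ.
Verifying each rule — rule 1 holds; rule 2 holds.

YES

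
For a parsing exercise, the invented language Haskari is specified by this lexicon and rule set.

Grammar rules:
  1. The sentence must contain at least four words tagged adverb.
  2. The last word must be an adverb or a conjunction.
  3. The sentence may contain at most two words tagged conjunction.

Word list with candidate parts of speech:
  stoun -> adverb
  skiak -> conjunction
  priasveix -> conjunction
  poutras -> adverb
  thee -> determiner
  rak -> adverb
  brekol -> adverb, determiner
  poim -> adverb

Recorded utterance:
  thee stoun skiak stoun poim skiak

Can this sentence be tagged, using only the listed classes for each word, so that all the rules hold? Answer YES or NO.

NO

Candidates per position — 1:thee {determiner}; 2:stoun {adverb}; 3:skiak {conjunction}; 4:stoun {adverb}; 5:poim {adverb}; 6:skiak {conjunction}.
Rule 1 cannot be satisfied by any choice of tags from the lexicon.
So there is no consistent tagging.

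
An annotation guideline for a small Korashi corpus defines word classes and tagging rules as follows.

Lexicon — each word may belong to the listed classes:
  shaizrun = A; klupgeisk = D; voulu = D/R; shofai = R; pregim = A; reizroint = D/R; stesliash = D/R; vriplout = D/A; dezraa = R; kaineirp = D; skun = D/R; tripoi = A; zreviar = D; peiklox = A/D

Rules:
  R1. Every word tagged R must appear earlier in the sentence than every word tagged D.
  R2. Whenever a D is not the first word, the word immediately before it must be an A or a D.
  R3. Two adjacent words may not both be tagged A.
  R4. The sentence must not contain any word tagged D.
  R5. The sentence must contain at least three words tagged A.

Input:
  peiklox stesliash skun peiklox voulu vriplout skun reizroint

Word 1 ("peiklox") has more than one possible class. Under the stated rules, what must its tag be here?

A

Candidates per position — 1:peiklox {A,D}; 2:stesliash {D,R}; 3:skun {D,R}; 4:peiklox {A,D}; 5:voulu {D,R}; 6:vriplout {D,A}; 7:skun {D,R}; 8:reizroint {D,R}.
At position 1, choosing D makes rule 4 impossible to satisfy; hence A.
At position 2, choosing D makes rule 4 impossible to satisfy; hence R.
At position 3, choosing D makes rule 2 impossible to satisfy; hence R.
At position 4, choosing D makes rule 2 impossible to satisfy; hence A.
At position 5, choosing D makes rule 4 impossible to satisfy; hence R.
At position 6, choosing D makes rule 2 impossible to satisfy; hence A.
At position 7, choosing D makes rule 4 impossible to satisfy; hence R.
At position 8, choosing D makes rule 2 impossible to satisfy; hence R.
The only consistent sequence is: A R R A R A R R.
Check: rule 1 ok; rule 2 ok; rule 3 ok; rule 4 ok; rule 5 ok.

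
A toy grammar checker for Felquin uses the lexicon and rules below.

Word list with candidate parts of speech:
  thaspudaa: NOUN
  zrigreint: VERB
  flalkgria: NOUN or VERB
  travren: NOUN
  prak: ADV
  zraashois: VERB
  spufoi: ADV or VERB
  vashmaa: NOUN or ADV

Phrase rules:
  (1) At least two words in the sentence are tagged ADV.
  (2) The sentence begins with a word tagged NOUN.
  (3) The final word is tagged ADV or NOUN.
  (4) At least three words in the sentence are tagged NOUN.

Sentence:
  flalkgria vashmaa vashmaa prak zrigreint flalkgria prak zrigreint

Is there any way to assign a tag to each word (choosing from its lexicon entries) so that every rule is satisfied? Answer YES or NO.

NO

Candidates per position — 1:flalkgria {NOUN,VERB}; 2:vashmaa {NOUN,ADV}; 3:vashmaa {NOUN,ADV}; 4:prak {ADV}; 5:zrigreint {VERB}; 6:flalkgria {NOUN,VERB}; 7:prak {ADV}; 8:zrigreint {VERB}.
Rule 3 cannot be satisfied by any choice of tags from the lexicon.
So there is no consistent tagging.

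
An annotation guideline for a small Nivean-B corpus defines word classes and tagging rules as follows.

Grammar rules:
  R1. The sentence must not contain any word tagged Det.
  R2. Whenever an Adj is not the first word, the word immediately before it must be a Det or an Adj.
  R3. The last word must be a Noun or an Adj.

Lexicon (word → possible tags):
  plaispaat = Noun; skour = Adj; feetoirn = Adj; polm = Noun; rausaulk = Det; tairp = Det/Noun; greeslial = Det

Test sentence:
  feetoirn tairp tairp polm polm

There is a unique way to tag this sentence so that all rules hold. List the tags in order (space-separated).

Adj Noun Noun Noun Noun

Candidates per position — 1:feetoirn {Adj}; 2:tairp {Det,Noun}; 3:tairp {Det,Noun}; 4:polm {Noun}; 5:polm {Noun}.
Position 2: Det is ruled out by rule 1; that leaves Noun.
Position 3: Det is ruled out by rule 1; that leaves Noun.
That leaves exactly one tagging: Adj Noun Noun Noun Noun.
Check: rule 1 satisfied; rule 2 satisfied; rule 3 satisfied.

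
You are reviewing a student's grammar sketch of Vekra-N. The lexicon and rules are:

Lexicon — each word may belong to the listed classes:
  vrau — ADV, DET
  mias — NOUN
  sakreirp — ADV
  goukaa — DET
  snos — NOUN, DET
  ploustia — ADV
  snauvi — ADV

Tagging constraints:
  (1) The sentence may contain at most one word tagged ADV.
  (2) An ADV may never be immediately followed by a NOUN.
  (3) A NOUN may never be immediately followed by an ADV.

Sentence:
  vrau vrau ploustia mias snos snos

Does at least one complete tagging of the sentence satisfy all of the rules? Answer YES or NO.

NO

Candidates per position — 1:vrau {ADV,DET}; 2:vrau {ADV,DET}; 3:ploustia {ADV}; 4:mias {NOUN}; 5:snos {NOUN,DET}; 6:snos {NOUN,DET}.
Rule 2 cannot be satisfied by any choice of tags from the lexicon.
So there is no consistent tagging.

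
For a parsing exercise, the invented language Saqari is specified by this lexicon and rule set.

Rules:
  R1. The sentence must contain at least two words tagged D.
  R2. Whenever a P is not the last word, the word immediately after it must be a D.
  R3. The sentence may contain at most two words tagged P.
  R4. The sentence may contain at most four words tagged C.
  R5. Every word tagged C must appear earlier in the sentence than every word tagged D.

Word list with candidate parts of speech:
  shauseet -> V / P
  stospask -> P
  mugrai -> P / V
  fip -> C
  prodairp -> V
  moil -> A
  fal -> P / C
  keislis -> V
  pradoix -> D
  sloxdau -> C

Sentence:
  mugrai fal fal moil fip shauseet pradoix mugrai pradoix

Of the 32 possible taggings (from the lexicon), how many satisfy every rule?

4

Candidates per position — 1:mugrai {P,V}; 2:fal {P,C}; 3:fal {P,C}; 4:moil {A}; 5:fip {C}; 6:shauseet {V,P}; 7:pradoix {D}; 8:mugrai {P,V}; 9:pradoix {D}.
There are 32 candidate sequences in total.
The sequences that satisfy every rule: V C C A C V D P D; V C C A C V D V D; V C C A C P D P D; V C C A C P D V D.
Count = 4.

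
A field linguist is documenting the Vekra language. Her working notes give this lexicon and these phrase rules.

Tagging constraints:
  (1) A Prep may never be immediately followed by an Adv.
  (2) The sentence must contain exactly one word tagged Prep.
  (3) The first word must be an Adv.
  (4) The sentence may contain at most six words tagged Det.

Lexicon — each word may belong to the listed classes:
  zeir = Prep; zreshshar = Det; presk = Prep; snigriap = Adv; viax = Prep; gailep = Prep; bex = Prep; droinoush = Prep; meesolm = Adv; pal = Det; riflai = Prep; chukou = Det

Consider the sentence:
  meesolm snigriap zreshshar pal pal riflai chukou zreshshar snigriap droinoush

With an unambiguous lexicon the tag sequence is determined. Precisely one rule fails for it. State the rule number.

2

Fixed tagging: Adv Adv Det Det Det Prep Det Det Adv Prep.
Applying the rules: R1 holds, R2 violated, R3 holds, R4 holds.
Only rule 2 fails.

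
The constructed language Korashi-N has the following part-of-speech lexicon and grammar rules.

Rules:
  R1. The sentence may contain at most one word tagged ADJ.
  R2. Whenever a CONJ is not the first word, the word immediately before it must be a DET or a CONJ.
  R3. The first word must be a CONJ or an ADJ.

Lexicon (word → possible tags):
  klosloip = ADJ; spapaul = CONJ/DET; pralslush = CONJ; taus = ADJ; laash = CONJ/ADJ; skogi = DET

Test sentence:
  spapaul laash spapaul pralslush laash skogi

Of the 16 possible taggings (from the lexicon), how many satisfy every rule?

Candidates per position — 1:spapaul {CONJ,DET}; 2:laash {CONJ,ADJ}; 3:spapaul {CONJ,DET}; 4:pralslush {CONJ}; 5:laash {CONJ,ADJ}; 6:skogi {DET}.
There are 16 candidate sequences in total.
The sequences that satisfy every rule: CONJ CONJ CONJ CONJ CONJ DET; CONJ CONJ CONJ CONJ ADJ DET; CONJ CONJ DET CONJ CONJ DET; CONJ CONJ DET CONJ ADJ DET; CONJ ADJ DET CONJ CONJ DET.
Count = 5.

5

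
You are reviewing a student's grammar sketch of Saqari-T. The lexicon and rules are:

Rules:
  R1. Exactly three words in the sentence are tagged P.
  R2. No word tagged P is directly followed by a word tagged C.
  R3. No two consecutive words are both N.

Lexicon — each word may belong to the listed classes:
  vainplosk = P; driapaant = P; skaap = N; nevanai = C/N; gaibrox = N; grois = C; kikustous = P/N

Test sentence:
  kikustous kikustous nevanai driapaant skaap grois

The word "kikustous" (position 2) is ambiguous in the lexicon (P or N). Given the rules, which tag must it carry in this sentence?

P

Candidates per position — 1:kikustous {P,N}; 2:kikustous {P,N}; 3:nevanai {C,N}; 4:driapaant {P}; 5:skaap {N}; 6:grois {C}.
Position 1: tagging it N would leave rule 1 unsatisfiable, so it must be P.
Position 2: tagging it N would leave rule 1 unsatisfiable, so it must be P.
Position 3: tagging it C would leave rule 2 unsatisfiable, so it must be N.
The only consistent sequence is: P P N P N C.
Check: rule 1 holds; rule 2 holds; rule 3 holds.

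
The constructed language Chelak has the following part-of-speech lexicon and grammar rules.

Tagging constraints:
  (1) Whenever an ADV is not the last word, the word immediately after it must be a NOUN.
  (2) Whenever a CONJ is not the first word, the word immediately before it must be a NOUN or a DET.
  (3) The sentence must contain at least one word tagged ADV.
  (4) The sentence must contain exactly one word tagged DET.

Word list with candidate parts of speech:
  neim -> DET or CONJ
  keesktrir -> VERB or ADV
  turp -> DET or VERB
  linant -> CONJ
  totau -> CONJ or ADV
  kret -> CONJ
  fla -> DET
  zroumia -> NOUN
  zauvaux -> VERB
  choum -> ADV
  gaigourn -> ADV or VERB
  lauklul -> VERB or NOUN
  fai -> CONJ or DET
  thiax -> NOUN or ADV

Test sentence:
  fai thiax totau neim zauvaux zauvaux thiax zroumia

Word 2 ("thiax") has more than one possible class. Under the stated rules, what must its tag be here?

NOUN

Candidates per position — 1:fai {CONJ,DET}; 2:thiax {NOUN,ADV}; 3:totau {CONJ,ADV}; 4:neim {DET,CONJ}; 5:zauvaux {VERB}; 6:zauvaux {VERB}; 7:thiax {NOUN,ADV}; 8:zroumia {NOUN}.
Word 2 cannot be ADV — rule 1 would then fail for every completion. It is NOUN.
Word 3 cannot be ADV — rule 1 would then fail for every completion. It is CONJ.
Word 4 cannot be CONJ — rule 2 would then fail for every completion. It is DET.
Word 7 cannot be NOUN — rule 3 would then fail for every completion. It is ADV.
Word 1 cannot be DET — rule 4 would then fail for every completion. It is CONJ.
So the tagging must be: CONJ NOUN CONJ DET VERB VERB ADV NOUN.
Rule-by-rule: rule 1 holds; rule 2 holds; rule 3 holds; rule 4 holds.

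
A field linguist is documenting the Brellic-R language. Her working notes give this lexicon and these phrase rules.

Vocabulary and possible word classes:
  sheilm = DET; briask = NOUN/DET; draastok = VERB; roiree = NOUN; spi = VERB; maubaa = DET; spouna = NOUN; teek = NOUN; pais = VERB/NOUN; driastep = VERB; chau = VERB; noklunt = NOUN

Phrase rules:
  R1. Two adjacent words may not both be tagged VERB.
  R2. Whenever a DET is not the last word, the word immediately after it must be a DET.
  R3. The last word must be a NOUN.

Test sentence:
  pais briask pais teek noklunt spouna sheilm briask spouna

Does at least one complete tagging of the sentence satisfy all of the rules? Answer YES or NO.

Candidates per position — 1:pais {VERB,NOUN}; 2:briask {NOUN,DET}; 3:pais {VERB,NOUN}; 4:teek {NOUN}; 5:noklunt {NOUN}; 6:spouna {NOUN}; 7:sheilm {DET}; 8:briask {NOUN,DET}; 9:spouna {NOUN}.
Rule 2 cannot be satisfied by any choice of tags from the lexicon.
So there is no consistent tagging.

NO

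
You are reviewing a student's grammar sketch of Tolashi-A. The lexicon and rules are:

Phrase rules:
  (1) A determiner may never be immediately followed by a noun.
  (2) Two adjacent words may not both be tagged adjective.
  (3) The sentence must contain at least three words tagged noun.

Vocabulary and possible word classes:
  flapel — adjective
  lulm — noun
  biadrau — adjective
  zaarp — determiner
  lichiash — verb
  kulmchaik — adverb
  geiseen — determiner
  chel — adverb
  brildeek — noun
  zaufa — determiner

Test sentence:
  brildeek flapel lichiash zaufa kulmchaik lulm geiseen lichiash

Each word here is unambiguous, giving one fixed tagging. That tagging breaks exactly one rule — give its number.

3

Fixed tagging: noun adjective verb determiner adverb noun determiner verb.
Checking each rule: R1 ✓, R2 ✓, R3 ✗.
Only rule 3 fails.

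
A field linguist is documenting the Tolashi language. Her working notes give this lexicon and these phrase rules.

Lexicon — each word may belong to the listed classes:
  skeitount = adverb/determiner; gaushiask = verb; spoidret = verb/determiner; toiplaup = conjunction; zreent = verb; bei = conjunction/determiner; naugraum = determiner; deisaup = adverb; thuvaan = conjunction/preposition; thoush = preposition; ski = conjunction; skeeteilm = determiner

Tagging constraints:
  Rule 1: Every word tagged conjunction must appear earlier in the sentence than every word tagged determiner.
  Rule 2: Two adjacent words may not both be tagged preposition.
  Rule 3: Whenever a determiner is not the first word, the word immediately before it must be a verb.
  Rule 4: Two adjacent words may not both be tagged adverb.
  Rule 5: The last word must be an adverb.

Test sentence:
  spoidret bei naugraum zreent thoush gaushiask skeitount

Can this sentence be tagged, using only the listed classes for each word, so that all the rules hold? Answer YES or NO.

Candidates per position — 1:spoidret {verb,determiner}; 2:bei {conjunction,determiner}; 3:naugraum {determiner}; 4:zreent {verb}; 5:thoush {preposition}; 6:gaushiask {verb}; 7:skeitount {adverb,determiner}.
Rule 3 cannot be satisfied by any choice of tags from the lexicon.
So there is no consistent tagging.

NO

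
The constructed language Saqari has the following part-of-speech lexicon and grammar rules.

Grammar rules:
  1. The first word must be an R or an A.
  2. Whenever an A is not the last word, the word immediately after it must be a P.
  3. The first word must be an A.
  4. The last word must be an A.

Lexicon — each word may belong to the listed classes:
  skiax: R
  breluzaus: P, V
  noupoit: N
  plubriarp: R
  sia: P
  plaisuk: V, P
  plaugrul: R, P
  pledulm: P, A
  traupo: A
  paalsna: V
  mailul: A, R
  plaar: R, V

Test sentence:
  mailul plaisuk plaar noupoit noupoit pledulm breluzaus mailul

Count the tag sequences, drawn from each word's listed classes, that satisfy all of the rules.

Candidates per position — 1:mailul {A,R}; 2:plaisuk {V,P}; 3:plaar {R,V}; 4:noupoit {N}; 5:noupoit {N}; 6:pledulm {P,A}; 7:breluzaus {P,V}; 8:mailul {A,R}.
There are 64 candidate sequences in total.
Checking each against the rules leaves 6 sequences.
Count = 6.

6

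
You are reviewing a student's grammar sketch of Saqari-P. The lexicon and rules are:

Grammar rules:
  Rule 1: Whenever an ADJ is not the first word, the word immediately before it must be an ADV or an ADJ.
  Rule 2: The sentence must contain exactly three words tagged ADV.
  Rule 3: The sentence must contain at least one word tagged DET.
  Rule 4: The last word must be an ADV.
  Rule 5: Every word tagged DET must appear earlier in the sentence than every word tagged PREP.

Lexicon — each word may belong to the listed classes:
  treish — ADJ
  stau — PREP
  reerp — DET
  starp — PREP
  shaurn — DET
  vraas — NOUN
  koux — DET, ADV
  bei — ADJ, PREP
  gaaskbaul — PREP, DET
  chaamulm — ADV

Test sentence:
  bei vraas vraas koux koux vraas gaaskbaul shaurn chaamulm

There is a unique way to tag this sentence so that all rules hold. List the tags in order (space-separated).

Candidates per position — 1:bei {ADJ,PREP}; 2:vraas {NOUN}; 3:vraas {NOUN}; 4:koux {DET,ADV}; 5:koux {DET,ADV}; 6:vraas {NOUN}; 7:gaaskbaul {PREP,DET}; 8:shaurn {DET}; 9:chaamulm {ADV}.
Word 1 cannot be PREP — rule 5 would then fail for every completion. It is ADJ.
Word 4 cannot be DET — rule 2 would then fail for every completion. It is ADV.
Word 5 cannot be DET — rule 2 would then fail for every completion. It is ADV.
Word 7 cannot be PREP — rule 5 would then fail for every completion. It is DET.
The unique satisfying tagging is: ADJ NOUN NOUN ADV ADV NOUN DET DET ADV.
Checking: rule 1 holds; rule 2 holds; rule 3 holds; rule 4 holds; rule 5 holds.

ADJ NOUN NOUN ADV ADV NOUN DET DET ADV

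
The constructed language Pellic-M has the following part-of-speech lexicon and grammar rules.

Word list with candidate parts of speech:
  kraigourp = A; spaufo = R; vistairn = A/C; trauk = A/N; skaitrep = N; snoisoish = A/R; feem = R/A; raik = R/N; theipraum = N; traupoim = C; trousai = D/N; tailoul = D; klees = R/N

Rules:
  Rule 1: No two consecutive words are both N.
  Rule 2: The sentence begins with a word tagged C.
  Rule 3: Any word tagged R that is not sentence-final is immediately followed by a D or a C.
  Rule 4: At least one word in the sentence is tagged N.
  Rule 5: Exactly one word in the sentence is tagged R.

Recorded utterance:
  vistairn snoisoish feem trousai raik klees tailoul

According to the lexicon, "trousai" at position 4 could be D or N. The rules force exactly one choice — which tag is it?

D

Candidates per position — 1:vistairn {A,C}; 2:snoisoish {A,R}; 3:feem {R,A}; 4:trousai {D,N}; 5:raik {R,N}; 6:klees {R,N}; 7:tailoul {D}.
Word 1 cannot be A — rule 2 would then fail for every completion. It is C.
Word 2 cannot be R — rule 3 would then fail for every completion. It is A.
Word 5 cannot be R — rule 3 would then fail for every completion. It is N.
Word 6 cannot be N — rule 1 would then fail for every completion. It is R.
Word 3 cannot be R — rule 5 would then fail for every completion. It is A.
Word 4 cannot be N — rule 1 would then fail for every completion. It is D.
The unique satisfying tagging is: C A A D N R D.
Verifying each rule — rule 1 ✓; rule 2 ✓; rule 3 ✓; rule 4 ✓; rule 5 ✓.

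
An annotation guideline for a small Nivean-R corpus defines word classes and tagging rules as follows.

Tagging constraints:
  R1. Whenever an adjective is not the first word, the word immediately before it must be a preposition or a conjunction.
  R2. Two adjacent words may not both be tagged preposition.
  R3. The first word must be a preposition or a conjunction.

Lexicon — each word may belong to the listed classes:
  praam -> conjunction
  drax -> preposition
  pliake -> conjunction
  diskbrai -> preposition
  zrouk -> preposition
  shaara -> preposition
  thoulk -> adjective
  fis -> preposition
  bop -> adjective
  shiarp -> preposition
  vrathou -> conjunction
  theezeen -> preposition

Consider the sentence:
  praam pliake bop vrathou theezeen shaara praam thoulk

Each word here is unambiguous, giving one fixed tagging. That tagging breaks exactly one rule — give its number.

2

Fixed tagging: conjunction conjunction adjective conjunction preposition preposition conjunction adjective.
Checking each rule: R1 ok, R2 fails, R3 ok.
Only rule 2 fails.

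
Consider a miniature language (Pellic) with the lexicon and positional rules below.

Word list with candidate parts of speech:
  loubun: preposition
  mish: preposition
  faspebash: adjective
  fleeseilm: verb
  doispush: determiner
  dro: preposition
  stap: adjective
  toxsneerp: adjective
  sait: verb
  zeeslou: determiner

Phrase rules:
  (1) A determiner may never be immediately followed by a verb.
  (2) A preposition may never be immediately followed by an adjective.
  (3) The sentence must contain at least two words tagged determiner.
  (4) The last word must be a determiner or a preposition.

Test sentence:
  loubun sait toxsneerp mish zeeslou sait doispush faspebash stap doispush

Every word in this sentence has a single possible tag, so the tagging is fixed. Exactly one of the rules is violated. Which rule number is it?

Fixed tagging: preposition verb adjective preposition determiner verb determiner adjective adjective determiner.
Checking each rule: R1 fails, R2 ok, R3 ok, R4 ok.
Only rule 1 fails.

1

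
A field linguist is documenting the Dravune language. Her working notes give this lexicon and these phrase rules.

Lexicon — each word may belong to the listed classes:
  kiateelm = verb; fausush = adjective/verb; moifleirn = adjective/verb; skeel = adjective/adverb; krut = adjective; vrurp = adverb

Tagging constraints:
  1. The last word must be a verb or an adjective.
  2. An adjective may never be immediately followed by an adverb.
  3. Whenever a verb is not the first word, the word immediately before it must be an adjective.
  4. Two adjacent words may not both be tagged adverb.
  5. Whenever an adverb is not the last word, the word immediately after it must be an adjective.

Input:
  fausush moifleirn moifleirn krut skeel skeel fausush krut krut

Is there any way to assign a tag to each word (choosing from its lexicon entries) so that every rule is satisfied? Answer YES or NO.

YES

Candidates per position — 1:fausush {adjective,verb}; 2:moifleirn {adjective,verb}; 3:moifleirn {adjective,verb}; 4:krut {adjective}; 5:skeel {adjective,adverb}; 6:skeel {adjective,adverb}; 7:fausush {adjective,verb}; 8:krut {adjective}; 9:krut {adjective}.
One satisfying assignment: adjective adjective adjective adjective adjective adjective verb adjective adjective.
Checking: rule 1 satisfied; rule 2 satisfied; rule 3 satisfied; rule 4 satisfied; rule 5 satisfied.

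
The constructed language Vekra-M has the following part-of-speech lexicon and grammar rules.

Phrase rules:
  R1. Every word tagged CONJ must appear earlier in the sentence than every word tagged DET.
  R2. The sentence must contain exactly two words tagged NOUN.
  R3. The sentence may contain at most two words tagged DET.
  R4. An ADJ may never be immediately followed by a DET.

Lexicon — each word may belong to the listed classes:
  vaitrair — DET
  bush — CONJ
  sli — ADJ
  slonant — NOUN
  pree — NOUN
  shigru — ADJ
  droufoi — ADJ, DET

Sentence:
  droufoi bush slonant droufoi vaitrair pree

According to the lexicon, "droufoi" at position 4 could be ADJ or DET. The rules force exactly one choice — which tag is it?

DET

Candidates per position — 1:droufoi {ADJ,DET}; 2:bush {CONJ}; 3:slonant {NOUN}; 4:droufoi {ADJ,DET}; 5:vaitrair {DET}; 6:pree {NOUN}.
Position 1: DET is ruled out by rule 1; that leaves ADJ.
Position 4: ADJ is ruled out by rule 4; that leaves DET.
So the tagging must be: ADJ CONJ NOUN DET DET NOUN.
Checking: rule 1 holds; rule 2 holds; rule 3 holds; rule 4 holds.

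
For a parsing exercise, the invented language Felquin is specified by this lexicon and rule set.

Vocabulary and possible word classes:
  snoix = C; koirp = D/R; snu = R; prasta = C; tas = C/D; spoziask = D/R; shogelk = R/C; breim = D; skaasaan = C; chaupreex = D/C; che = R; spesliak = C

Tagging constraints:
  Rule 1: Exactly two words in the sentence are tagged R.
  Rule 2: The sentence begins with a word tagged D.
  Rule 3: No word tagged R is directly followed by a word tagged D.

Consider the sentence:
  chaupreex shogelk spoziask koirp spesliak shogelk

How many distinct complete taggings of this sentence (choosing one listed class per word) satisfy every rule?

2

Candidates per position — 1:chaupreex {D,C}; 2:shogelk {R,C}; 3:spoziask {D,R}; 4:koirp {D,R}; 5:spesliak {C}; 6:shogelk {R,C}.
There are 32 candidate sequences in total.
The sequences that satisfy every rule: D C D R C R; D C R R C C.
Count = 2.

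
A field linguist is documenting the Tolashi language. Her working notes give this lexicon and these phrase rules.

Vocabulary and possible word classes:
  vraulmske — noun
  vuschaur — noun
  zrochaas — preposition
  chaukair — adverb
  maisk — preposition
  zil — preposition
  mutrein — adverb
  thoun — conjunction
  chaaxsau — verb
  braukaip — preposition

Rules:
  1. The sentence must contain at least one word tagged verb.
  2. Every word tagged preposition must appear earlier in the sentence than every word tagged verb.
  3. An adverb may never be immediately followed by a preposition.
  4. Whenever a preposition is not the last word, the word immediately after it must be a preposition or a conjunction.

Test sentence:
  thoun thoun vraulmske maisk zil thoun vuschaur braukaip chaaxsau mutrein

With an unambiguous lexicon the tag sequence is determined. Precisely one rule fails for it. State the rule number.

4

Fixed tagging: conjunction conjunction noun preposition preposition conjunction noun preposition verb adverb.
Applying the rules: R1 pass, R2 pass, R3 pass, R4 fail.
Only rule 4 fails.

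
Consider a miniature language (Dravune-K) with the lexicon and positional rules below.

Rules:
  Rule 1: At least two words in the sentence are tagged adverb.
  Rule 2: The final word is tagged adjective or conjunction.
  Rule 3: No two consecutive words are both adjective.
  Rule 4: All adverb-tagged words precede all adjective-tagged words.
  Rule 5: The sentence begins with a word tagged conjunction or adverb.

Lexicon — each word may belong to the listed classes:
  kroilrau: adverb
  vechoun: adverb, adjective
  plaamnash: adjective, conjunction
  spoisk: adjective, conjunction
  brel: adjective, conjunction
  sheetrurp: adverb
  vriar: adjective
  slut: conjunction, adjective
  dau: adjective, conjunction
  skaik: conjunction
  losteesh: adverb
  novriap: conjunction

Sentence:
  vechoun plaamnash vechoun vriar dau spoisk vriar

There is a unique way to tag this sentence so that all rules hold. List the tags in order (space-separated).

Candidates per position — 1:vechoun {adverb,adjective}; 2:plaamnash {adjective,conjunction}; 3:vechoun {adverb,adjective}; 4:vriar {adjective}; 5:dau {adjective,conjunction}; 6:spoisk {adjective,conjunction}; 7:vriar {adjective}.
Word 1 cannot be adjective — rule 1 would then fail for every completion. It is adverb.
Word 3 cannot be adjective — rule 1 would then fail for every completion. It is adverb.
Word 5 cannot be adjective — rule 3 would then fail for every completion. It is conjunction.
Word 6 cannot be adjective — rule 3 would then fail for every completion. It is conjunction.
Word 2 cannot be adjective — rule 4 would then fail for every completion. It is conjunction.
So the tagging must be: adverb conjunction adverb adjective conjunction conjunction adjective.
Verifying each rule — rule 1 satisfied; rule 2 satisfied; rule 3 satisfied; rule 4 satisfied; rule 5 satisfied.

adverb conjunction adverb adjective conjunction conjunction adjective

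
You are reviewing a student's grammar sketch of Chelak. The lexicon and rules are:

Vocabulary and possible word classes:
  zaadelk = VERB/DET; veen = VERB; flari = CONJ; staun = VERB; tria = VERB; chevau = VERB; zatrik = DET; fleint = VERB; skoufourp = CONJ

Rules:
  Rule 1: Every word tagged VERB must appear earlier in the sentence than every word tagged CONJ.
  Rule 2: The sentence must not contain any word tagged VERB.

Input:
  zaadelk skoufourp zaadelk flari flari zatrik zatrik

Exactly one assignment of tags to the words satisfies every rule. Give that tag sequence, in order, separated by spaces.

DET CONJ DET CONJ CONJ DET DET

Candidates per position — 1:zaadelk {VERB,DET}; 2:skoufourp {CONJ}; 3:zaadelk {VERB,DET}; 4:flari {CONJ}; 5:flari {CONJ}; 6:zatrik {DET}; 7:zatrik {DET}.
Position 1: VERB is ruled out by rule 2; that leaves DET.
Position 3: VERB is ruled out by rule 1; that leaves DET.
The only consistent sequence is: DET CONJ DET CONJ CONJ DET DET.
Check: rule 1 ✓; rule 2 ✓.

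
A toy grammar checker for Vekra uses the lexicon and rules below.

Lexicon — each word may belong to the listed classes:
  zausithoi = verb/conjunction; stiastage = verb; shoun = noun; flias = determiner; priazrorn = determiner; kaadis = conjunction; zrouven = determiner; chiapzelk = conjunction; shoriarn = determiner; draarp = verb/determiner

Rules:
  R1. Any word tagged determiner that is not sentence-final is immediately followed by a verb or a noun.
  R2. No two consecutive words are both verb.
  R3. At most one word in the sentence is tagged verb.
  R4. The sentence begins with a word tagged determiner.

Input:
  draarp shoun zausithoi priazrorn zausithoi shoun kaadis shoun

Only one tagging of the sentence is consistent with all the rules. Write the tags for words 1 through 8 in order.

determiner noun conjunction determiner verb noun conjunction noun

Candidates per position — 1:draarp {verb,determiner}; 2:shoun {noun}; 3:zausithoi {verb,conjunction}; 4:priazrorn {determiner}; 5:zausithoi {verb,conjunction}; 6:shoun {noun}; 7:kaadis {conjunction}; 8:shoun {noun}.
Word 1 cannot be verb — rule 4 would then fail for every completion. It is determiner.
Word 5 cannot be conjunction — rule 1 would then fail for every completion. It is verb.
Word 3 cannot be verb — rule 3 would then fail for every completion. It is conjunction.
The unique satisfying tagging is: determiner noun conjunction determiner verb noun conjunction noun.
Check: rule 1 ok; rule 2 ok; rule 3 ok; rule 4 ok.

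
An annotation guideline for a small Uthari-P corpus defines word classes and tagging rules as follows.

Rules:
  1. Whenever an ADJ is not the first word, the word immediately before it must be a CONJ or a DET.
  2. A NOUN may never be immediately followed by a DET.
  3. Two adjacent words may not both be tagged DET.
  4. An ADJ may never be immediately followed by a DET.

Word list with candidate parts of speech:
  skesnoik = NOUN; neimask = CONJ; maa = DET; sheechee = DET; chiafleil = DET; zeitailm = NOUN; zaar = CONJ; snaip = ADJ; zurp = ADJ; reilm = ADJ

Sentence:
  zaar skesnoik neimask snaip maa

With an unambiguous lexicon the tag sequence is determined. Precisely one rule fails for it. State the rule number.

Fixed tagging: CONJ NOUN CONJ ADJ DET.
Applying the rules: R1 pass, R2 pass, R3 pass, R4 fail.
Only rule 4 fails.

4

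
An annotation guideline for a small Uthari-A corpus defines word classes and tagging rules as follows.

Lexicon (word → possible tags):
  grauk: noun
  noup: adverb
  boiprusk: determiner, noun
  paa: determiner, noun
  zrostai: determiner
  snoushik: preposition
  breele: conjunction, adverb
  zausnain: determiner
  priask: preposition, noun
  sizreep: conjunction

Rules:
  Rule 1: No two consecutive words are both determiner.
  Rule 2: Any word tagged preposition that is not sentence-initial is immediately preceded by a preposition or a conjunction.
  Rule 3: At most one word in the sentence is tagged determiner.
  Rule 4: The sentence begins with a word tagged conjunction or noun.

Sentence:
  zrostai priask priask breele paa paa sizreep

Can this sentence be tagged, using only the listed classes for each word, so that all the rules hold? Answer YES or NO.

Candidates per position — 1:zrostai {determiner}; 2:priask {preposition,noun}; 3:priask {preposition,noun}; 4:breele {conjunction,adverb}; 5:paa {determiner,noun}; 6:paa {determiner,noun}; 7:sizreep {conjunction}.
Rule 4 cannot be satisfied by any choice of tags from the lexicon.
So there is no consistent tagging.

NO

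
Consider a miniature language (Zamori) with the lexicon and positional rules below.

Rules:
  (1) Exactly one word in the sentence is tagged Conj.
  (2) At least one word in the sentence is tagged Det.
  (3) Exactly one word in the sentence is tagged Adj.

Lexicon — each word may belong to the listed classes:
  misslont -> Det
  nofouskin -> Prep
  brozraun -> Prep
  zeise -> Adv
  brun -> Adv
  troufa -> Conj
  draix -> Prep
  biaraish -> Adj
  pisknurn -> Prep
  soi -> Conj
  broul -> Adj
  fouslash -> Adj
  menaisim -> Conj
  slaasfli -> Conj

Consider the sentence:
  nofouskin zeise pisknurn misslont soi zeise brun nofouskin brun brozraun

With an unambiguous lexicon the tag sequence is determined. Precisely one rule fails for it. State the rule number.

3

Fixed tagging: Prep Adv Prep Det Conj Adv Adv Prep Adv Prep.
Checking each rule: R1 ✓, R2 ✓, R3 ✗.
Only rule 3 fails.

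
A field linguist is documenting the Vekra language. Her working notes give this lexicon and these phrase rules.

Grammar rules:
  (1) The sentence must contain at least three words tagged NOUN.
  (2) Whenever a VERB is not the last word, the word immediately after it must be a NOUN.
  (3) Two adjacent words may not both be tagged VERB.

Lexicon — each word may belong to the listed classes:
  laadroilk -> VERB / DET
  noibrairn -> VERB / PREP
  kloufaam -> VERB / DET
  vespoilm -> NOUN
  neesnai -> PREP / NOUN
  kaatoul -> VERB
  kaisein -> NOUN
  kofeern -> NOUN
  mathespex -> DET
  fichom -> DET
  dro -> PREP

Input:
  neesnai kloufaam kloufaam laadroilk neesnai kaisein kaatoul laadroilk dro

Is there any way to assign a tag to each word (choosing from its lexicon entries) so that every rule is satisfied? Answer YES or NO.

Candidates per position — 1:neesnai {PREP,NOUN}; 2:kloufaam {VERB,DET}; 3:kloufaam {VERB,DET}; 4:laadroilk {VERB,DET}; 5:neesnai {PREP,NOUN}; 6:kaisein {NOUN}; 7:kaatoul {VERB}; 8:laadroilk {VERB,DET}; 9:dro {PREP}.
Rule 2 cannot be satisfied by any choice of tags from the lexicon.
So there is no consistent tagging.

NO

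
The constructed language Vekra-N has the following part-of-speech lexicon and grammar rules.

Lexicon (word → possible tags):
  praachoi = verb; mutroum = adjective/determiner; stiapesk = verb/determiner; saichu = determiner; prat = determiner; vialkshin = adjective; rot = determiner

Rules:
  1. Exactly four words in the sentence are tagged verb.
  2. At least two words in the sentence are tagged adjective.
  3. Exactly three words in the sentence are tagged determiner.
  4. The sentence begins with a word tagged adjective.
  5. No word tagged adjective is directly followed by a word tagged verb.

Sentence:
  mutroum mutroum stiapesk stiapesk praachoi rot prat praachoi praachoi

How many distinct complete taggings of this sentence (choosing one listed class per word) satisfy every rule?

1

Candidates per position — 1:mutroum {adjective,determiner}; 2:mutroum {adjective,determiner}; 3:stiapesk {verb,determiner}; 4:stiapesk {verb,determiner}; 5:praachoi {verb}; 6:rot {determiner}; 7:prat {determiner}; 8:praachoi {verb}; 9:praachoi {verb}.
There are 16 candidate sequences in total.
The sequences that satisfy every rule: adjective adjective determiner verb verb determiner determiner verb verb.
Count = 1.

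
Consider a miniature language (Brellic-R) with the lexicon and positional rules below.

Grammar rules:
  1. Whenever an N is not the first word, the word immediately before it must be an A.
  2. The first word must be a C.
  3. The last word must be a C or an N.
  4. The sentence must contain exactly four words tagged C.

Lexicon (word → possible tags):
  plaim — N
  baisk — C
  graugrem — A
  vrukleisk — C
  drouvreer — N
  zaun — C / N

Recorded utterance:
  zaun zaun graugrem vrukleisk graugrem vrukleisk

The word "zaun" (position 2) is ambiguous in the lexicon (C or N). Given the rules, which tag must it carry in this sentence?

C

Candidates per position — 1:zaun {C,N}; 2:zaun {C,N}; 3:graugrem {A}; 4:vrukleisk {C}; 5:graugrem {A}; 6:vrukleisk {C}.
Word 1 cannot be N — rule 2 would then fail for every completion. It is C.
Word 2 cannot be N — rule 1 would then fail for every completion. It is C.
So the tagging must be: C C A C A C.
Verifying each rule — rule 1 ok; rule 2 ok; rule 3 ok; rule 4 ok.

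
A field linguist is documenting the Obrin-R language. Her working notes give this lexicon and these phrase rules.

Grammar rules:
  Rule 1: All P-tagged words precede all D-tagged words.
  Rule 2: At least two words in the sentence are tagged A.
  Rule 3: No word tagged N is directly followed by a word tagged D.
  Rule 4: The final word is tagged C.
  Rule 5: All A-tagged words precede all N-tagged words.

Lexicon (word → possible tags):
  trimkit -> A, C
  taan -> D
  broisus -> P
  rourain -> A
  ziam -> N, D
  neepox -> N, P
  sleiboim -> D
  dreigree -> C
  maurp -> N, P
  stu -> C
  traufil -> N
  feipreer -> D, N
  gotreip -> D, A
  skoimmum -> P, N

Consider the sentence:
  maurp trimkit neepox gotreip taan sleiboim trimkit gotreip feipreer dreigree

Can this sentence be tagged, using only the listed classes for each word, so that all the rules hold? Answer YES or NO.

Candidates per position — 1:maurp {N,P}; 2:trimkit {A,C}; 3:neepox {N,P}; 4:gotreip {D,A}; 5:taan {D}; 6:sleiboim {D}; 7:trimkit {A,C}; 8:gotreip {D,A}; 9:feipreer {D,N}; 10:dreigree {C}.
One satisfying assignment: P A P A D D A D N C.
Verifying each rule — rule 1 ✓; rule 2 ✓; rule 3 ✓; rule 4 ✓; rule 5 ✓.

YES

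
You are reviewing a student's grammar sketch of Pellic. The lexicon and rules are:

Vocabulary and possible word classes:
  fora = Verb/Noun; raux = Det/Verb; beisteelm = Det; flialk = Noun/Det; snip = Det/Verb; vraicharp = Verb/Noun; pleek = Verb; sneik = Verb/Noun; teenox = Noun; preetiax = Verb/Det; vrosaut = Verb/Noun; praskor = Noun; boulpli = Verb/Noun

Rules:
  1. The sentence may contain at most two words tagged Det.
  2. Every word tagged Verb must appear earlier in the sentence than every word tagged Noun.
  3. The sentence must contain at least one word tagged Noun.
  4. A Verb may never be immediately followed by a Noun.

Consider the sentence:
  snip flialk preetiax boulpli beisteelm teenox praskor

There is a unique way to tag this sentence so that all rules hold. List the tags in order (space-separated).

Candidates per position — 1:snip {Det,Verb}; 2:flialk {Noun,Det}; 3:preetiax {Verb,Det}; 4:boulpli {Verb,Noun}; 5:beisteelm {Det}; 6:teenox {Noun}; 7:praskor {Noun}.
The remaining ambiguous positions (1, 2, 3, 4) are resolved jointly — only one combination satisfies every rule.
So the tagging must be: Verb Det Verb Verb Det Noun Noun.
Checking: rule 1 ok; rule 2 ok; rule 3 ok; rule 4 ok.

Verb Det Verb Verb Det Noun Noun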